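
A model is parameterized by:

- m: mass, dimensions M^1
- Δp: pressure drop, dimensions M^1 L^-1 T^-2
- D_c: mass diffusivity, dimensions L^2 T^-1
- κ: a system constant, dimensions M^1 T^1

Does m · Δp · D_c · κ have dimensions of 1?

Sum the exponent of each base dimension across the product:
  M: [m]_M + [Δp]_M + [D_c]_M + [κ]_M = (1) + (1) + (0) + (1) = 3
  L: [m]_L + [Δp]_L + [D_c]_L + [κ]_L = (0) + (-1) + (2) + (0) = 1
  T: [m]_T + [Δp]_T + [D_c]_T + [κ]_T = (0) + (-2) + (-1) + (1) = -2
Net dimensions [M³ L T⁻²] ≠ [1] — not dimensionless.

no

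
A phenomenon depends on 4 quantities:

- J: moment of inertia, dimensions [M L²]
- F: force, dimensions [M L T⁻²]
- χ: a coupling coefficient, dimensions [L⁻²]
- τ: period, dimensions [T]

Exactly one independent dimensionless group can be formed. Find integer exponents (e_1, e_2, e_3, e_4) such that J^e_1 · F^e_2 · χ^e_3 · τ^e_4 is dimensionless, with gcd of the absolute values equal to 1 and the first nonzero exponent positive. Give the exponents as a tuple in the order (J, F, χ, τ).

M: e_1·(1) + e_2·(1) + e_3·(0) + e_4·(0) = 0
L: e_1·(2) + e_2·(1) + e_3·(-2) + e_4·(0) = 0
T: e_1·(0) + e_2·(-2) + e_3·(0) + e_4·(1) = 0
Solving this homogeneous linear system for the smallest-integer solution (first nonzero entry positive) gives (2, -2, 1, -4).

(2, -2, 1, -4)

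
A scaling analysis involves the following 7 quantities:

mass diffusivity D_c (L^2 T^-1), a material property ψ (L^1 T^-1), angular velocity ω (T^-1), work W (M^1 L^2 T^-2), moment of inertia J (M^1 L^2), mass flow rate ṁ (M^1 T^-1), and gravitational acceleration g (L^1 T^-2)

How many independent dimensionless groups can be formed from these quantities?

4

There are 7 variables and 3 base dimensions (M, L, T).
The dimension matrix has rank 3.
Independent dimensionless groups: 7 − 3 = 4.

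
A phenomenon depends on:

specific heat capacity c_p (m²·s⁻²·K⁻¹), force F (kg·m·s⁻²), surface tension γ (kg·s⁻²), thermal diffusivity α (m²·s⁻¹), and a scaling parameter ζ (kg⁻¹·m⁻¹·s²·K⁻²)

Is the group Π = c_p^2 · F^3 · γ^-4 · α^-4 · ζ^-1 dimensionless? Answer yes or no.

Sum the exponent of each base dimension across the product:
  M: 2·[c_p]_M + 3·[F]_M − 4·[γ]_M − 4·[α]_M − [ζ]_M = 2·(0) + 3·(1) − 4·(1) − 4·(0) − (-1) = 0
  L: 2·[c_p]_L + 3·[F]_L − 4·[γ]_L − 4·[α]_L − [ζ]_L = 2·(2) + 3·(1) − 4·(0) − 4·(2) − (-1) = 0
  T: 2·[c_p]_T + 3·[F]_T − 4·[γ]_T − 4·[α]_T − [ζ]_T = 2·(-2) + 3·(-2) − 4·(-2) − 4·(-1) − (2) = 0
  Θ: 2·[c_p]_Θ + 3·[F]_Θ − 4·[γ]_Θ − 4·[α]_Θ − [ζ]_Θ = 2·(-1) + 3·(0) − 4·(0) − 4·(0) − (-2) = 0
All base exponents vanish — dimensionless.

yes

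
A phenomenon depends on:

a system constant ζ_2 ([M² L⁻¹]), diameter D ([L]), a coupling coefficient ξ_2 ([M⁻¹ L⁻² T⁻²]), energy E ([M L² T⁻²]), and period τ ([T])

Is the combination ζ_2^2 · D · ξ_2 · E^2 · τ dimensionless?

no

Sum the exponent of each base dimension across the product:
  M: 2·[ζ_2]_M + [D]_M + [ξ_2]_M + 2·[E]_M + [τ]_M = 2·(2) + (0) + (-1) + 2·(1) + (0) = 5
  L: 2·[ζ_2]_L + [D]_L + [ξ_2]_L + 2·[E]_L + [τ]_L = 2·(-1) + (1) + (-2) + 2·(2) + (0) = 1
  T: 2·[ζ_2]_T + [D]_T + [ξ_2]_T + 2·[E]_T + [τ]_T = 2·(0) + (0) + (-2) + 2·(-2) + (1) = -5
Net dimensions [M⁵ L T⁻⁵] ≠ [1] — not dimensionless.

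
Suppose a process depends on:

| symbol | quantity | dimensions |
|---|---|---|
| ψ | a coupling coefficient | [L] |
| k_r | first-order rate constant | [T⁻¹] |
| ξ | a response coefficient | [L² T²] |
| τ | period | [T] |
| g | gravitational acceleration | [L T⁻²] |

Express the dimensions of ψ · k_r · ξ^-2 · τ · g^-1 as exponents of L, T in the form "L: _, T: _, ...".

L: -4, T: -2

Collect each base-dimension exponent across the product:
  L: (1) + (0) − 2·(2) + (0) − (1) = -4
  T: (0) + (-1) − 2·(2) + (1) − (-2) = -2
So the dimensions are [L⁻⁴ T⁻²].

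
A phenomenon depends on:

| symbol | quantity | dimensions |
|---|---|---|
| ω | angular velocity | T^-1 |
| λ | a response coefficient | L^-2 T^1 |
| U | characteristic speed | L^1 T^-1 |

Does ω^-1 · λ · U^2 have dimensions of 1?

Sum the exponent of each base dimension across the product:
  L: −[ω]_L + [λ]_L + 2·[U]_L = −(0) + (-2) + 2·(1) = 0
  T: −[ω]_T + [λ]_T + 2·[U]_T = −(-1) + (1) + 2·(-1) = 0
All base exponents vanish — dimensionless.

yes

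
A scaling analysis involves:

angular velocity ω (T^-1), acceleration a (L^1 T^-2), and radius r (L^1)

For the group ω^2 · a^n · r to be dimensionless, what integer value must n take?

Balance the L exponent: (1)·n from a, plus 2·(0) + (1) = 1 from the rest, must sum to zero.
n + 1 = 0, so n = -1.

-1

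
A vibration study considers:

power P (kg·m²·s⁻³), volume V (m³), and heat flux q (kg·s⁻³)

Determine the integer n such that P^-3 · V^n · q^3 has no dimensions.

2

Balance the L exponent: (3)·n from V, plus −3·(2) + 3·(0) = -6 from the rest, must sum to zero.
3n − 6 = 0, so n = 2.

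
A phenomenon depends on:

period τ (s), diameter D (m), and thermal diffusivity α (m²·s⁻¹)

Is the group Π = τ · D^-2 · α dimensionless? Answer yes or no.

yes

Sum the exponent of each base dimension across the product:
  M: [τ]_M − 2·[D]_M + [α]_M = (0) − 2·(0) + (0) = 0
  L: [τ]_L − 2·[D]_L + [α]_L = (0) − 2·(1) + (2) = 0
  T: [τ]_T − 2·[D]_T + [α]_T = (1) − 2·(0) + (-1) = 0
All base exponents vanish — dimensionless.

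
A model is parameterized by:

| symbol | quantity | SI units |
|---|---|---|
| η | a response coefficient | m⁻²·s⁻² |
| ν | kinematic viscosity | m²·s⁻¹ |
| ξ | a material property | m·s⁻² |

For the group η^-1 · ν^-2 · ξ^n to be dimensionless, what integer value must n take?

2

Balance the L exponent: (1)·n from ξ, plus −(-2) − 2·(2) = -2 from the rest, must sum to zero.
n − 2 = 0, so n = 2.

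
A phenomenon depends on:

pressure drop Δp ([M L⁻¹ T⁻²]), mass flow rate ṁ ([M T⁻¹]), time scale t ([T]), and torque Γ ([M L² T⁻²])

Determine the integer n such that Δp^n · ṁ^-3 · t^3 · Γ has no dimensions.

Balance the M exponent: (1)·n from Δp, plus −3·(1) + 3·(0) + (1) = -2 from the rest, must sum to zero.
n − 2 = 0, so n = 2.

2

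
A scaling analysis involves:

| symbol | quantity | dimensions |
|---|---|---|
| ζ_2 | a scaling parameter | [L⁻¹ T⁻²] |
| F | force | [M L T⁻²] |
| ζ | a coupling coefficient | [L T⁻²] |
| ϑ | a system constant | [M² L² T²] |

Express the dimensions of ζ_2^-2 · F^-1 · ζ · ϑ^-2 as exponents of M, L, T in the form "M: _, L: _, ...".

M: -5, L: -2, T: 0

Collect each base-dimension exponent across the product:
  M: −2·(0) − (1) + (0) − 2·(2) = -5
  L: −2·(-1) − (1) + (1) − 2·(2) = -2
  T: −2·(-2) − (-2) + (-2) − 2·(2) = 0
So the dimensions are [M⁻⁵ L⁻²].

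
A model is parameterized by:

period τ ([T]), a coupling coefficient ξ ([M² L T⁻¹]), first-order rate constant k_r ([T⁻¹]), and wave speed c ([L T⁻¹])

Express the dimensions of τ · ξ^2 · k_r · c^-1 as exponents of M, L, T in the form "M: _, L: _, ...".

Collect each base-dimension exponent across the product:
  M: (0) + 2·(2) + (0) − (0) = 4
  L: (0) + 2·(1) + (0) − (1) = 1
  T: (1) + 2·(-1) + (-1) − (-1) = -1
So the dimensions are [M⁴ L T⁻¹].

M: 4, L: 1, T: -1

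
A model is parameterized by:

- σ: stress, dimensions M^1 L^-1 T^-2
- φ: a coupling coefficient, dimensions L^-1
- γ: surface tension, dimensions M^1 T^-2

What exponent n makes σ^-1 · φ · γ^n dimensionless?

1

Balance the M exponent: (1)·n from γ, plus −(1) + (0) = -1 from the rest, must sum to zero.
n − 1 = 0, so n = 1.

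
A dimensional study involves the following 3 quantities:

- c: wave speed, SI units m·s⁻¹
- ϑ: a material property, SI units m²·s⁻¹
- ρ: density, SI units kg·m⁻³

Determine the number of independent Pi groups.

0

There are 3 variables and 3 base dimensions (M, L, T).
The dimension matrix has rank 3.
Independent dimensionless groups: 3 − 3 = 0.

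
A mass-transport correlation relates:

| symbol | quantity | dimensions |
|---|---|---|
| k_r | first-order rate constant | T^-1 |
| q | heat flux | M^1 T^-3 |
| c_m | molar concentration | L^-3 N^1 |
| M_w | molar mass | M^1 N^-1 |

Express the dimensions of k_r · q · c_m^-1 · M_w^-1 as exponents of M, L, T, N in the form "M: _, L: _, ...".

M: 0, L: 3, T: -4, N: 0

Collect each base-dimension exponent across the product:
  M: (0) + (1) − (0) − (1) = 0
  L: (0) + (0) − (-3) − (0) = 3
  T: (-1) + (-3) − (0) − (0) = -4
  N: (0) + (0) − (1) − (-1) = 0
So the dimensions are [L³ T⁻⁴].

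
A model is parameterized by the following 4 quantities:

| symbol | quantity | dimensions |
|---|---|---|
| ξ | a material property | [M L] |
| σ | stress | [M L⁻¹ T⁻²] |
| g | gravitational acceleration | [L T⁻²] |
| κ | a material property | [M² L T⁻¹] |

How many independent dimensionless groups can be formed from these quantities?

There are 4 variables and 3 base dimensions (M, L, T).
The dimension matrix has rank 3.
Independent dimensionless groups: 4 − 3 = 1.

1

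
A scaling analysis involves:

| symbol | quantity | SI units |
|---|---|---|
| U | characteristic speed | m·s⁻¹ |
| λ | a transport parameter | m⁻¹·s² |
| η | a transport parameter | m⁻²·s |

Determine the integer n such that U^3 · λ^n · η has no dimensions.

Balance the L exponent: (-1)·n from λ, plus 3·(1) + (-2) = 1 from the rest, must sum to zero.
−n + 1 = 0, so n = 1.

1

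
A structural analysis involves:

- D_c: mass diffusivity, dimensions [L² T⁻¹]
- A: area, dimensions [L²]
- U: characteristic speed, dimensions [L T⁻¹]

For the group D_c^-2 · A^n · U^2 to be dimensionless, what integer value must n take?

Balance the L exponent: (2)·n from A, plus −2·(2) + 2·(1) = -2 from the rest, must sum to zero.
2n − 2 = 0, so n = 1.

1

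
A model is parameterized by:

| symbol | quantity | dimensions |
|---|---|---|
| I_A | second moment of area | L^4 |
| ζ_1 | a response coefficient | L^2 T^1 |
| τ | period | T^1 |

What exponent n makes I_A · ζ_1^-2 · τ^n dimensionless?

2

Balance the T exponent: (1)·n from τ, plus (0) − 2·(1) = -2 from the rest, must sum to zero.
n − 2 = 0, so n = 2.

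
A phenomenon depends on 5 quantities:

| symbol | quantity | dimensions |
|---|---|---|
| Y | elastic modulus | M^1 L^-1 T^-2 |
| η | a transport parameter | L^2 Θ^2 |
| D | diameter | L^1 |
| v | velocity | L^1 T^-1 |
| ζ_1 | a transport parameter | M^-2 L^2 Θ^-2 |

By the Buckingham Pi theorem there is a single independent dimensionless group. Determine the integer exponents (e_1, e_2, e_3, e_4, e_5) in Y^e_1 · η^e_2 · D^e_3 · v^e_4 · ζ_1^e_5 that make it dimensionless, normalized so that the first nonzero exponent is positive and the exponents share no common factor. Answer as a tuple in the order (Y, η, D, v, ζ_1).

M: e_1·(1) + e_2·(0) + e_3·(0) + e_4·(0) + e_5·(-2) = 0
L: e_1·(-1) + e_2·(2) + e_3·(1) + e_4·(1) + e_5·(2) = 0
T: e_1·(-2) + e_2·(0) + e_3·(0) + e_4·(-1) + e_5·(0) = 0
Θ: e_1·(0) + e_2·(2) + e_3·(0) + e_4·(0) + e_5·(-2) = 0
Solving this homogeneous linear system for the smallest-integer solution (first nonzero entry positive) gives (2, 1, 2, -4, 1).

(2, 1, 2, -4, 1)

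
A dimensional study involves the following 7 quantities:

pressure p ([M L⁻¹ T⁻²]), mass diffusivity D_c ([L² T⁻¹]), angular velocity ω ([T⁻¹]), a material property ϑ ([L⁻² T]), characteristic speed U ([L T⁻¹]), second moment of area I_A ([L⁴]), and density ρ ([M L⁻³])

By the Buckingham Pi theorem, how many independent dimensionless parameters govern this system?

4

There are 7 variables and 3 base dimensions (M, L, T).
The dimension matrix has rank 3.
Independent dimensionless groups: 7 − 3 = 4.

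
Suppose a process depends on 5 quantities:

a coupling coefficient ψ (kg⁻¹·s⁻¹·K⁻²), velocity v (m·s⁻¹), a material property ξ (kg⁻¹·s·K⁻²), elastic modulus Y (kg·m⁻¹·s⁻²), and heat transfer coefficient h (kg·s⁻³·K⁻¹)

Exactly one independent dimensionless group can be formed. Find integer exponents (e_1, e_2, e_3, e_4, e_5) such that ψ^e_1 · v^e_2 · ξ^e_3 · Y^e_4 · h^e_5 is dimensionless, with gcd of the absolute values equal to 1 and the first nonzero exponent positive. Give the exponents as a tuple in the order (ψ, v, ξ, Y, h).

M: e_1·(-1) + e_2·(0) + e_3·(-1) + e_4·(1) + e_5·(1) = 0
L: e_1·(0) + e_2·(1) + e_3·(0) + e_4·(-1) + e_5·(0) = 0
T: e_1·(-1) + e_2·(-1) + e_3·(1) + e_4·(-2) + e_5·(-3) = 0
Θ: e_1·(-2) + e_2·(0) + e_3·(-2) + e_4·(0) + e_5·(-1) = 0
Solving this homogeneous linear system for the smallest-integer solution (first nonzero entry positive) gives (1, -3, -2, -3, 2).

(1, -3, -2, -3, 2)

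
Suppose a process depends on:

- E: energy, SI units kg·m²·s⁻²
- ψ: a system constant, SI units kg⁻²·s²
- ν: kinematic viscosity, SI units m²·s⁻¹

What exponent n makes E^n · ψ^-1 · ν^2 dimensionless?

-2

Balance the M exponent: (1)·n from E, plus −(-2) + 2·(0) = 2 from the rest, must sum to zero.
n + 2 = 0, so n = -2.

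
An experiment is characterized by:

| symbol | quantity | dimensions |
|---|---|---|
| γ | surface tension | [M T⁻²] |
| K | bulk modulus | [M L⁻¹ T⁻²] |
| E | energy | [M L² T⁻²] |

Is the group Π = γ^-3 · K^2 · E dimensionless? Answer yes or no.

Sum the exponent of each base dimension across the product:
  M: −3·[γ]_M + 2·[K]_M + [E]_M = −3·(1) + 2·(1) + (1) = 0
  L: −3·[γ]_L + 2·[K]_L + [E]_L = −3·(0) + 2·(-1) + (2) = 0
  T: −3·[γ]_T + 2·[K]_T + [E]_T = −3·(-2) + 2·(-2) + (-2) = 0
All base exponents vanish — dimensionless.

yes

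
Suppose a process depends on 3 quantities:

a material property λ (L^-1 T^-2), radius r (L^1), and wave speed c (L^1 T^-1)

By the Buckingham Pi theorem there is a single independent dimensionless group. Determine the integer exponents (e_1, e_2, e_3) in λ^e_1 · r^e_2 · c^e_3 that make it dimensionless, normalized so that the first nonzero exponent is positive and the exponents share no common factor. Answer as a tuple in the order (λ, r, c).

L: e_1·(-1) + e_2·(1) + e_3·(1) = 0
T: e_1·(-2) + e_2·(0) + e_3·(-1) = 0
Solving this homogeneous linear system for the smallest-integer solution (first nonzero entry positive) gives (1, 3, -2).

(1, 3, -2)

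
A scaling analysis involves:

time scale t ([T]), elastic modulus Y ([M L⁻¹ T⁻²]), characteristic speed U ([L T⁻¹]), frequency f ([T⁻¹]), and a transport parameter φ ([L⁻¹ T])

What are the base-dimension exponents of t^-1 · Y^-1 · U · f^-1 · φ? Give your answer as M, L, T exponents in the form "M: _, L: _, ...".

Collect each base-dimension exponent across the product:
  M: −(0) − (1) + (0) − (0) + (0) = -1
  L: −(0) − (-1) + (1) − (0) + (-1) = 1
  T: −(1) − (-2) + (-1) − (-1) + (1) = 2
So the dimensions are [M⁻¹ L T²].

M: -1, L: 1, T: 2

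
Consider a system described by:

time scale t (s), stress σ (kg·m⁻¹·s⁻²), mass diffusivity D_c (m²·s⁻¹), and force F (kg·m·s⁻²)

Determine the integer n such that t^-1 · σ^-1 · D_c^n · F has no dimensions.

Balance the L exponent: (2)·n from D_c, plus −(0) − (-1) + (1) = 2 from the rest, must sum to zero.
2n + 2 = 0, so n = -1.

-1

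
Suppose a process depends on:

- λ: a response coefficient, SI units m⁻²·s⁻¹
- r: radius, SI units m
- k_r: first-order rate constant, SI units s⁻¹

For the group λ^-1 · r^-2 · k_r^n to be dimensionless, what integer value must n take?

1

Balance the T exponent: (-1)·n from k_r, plus −(-1) − 2·(0) = 1 from the rest, must sum to zero.
−n + 1 = 0, so n = 1.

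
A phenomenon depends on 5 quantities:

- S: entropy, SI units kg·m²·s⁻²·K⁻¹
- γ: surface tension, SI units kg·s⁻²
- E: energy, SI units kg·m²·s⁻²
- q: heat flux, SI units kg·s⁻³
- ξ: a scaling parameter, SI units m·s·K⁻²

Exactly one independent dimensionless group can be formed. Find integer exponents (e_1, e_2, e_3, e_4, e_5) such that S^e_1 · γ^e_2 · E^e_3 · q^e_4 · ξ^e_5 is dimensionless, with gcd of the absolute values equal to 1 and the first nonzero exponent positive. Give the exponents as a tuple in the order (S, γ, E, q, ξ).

(4, 1, -3, -2, -2)

M: e_1·(1) + e_2·(1) + e_3·(1) + e_4·(1) + e_5·(0) = 0
L: e_1·(2) + e_2·(0) + e_3·(2) + e_4·(0) + e_5·(1) = 0
T: e_1·(-2) + e_2·(-2) + e_3·(-2) + e_4·(-3) + e_5·(1) = 0
Θ: e_1·(-1) + e_2·(0) + e_3·(0) + e_4·(0) + e_5·(-2) = 0
Solving this homogeneous linear system for the smallest-integer solution (first nonzero entry positive) gives (4, 1, -3, -2, -2).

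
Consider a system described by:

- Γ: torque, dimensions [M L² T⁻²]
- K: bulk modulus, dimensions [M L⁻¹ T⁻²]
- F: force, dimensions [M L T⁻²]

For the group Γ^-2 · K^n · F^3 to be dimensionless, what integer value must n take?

Balance the M exponent: (1)·n from K, plus −2·(1) + 3·(1) = 1 from the rest, must sum to zero.
n + 1 = 0, so n = -1.

-1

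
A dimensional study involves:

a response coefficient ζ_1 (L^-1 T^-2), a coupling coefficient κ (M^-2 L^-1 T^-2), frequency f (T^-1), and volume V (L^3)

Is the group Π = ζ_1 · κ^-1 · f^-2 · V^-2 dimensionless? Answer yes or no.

no

Sum the exponent of each base dimension across the product:
  M: [ζ_1]_M − [κ]_M − 2·[f]_M − 2·[V]_M = (0) − (-2) − 2·(0) − 2·(0) = 2
  L: [ζ_1]_L − [κ]_L − 2·[f]_L − 2·[V]_L = (-1) − (-1) − 2·(0) − 2·(3) = -6
  T: [ζ_1]_T − [κ]_T − 2·[f]_T − 2·[V]_T = (-2) − (-2) − 2·(-1) − 2·(0) = 2
Net dimensions [M² L⁻⁶ T²] ≠ [1] — not dimensionless.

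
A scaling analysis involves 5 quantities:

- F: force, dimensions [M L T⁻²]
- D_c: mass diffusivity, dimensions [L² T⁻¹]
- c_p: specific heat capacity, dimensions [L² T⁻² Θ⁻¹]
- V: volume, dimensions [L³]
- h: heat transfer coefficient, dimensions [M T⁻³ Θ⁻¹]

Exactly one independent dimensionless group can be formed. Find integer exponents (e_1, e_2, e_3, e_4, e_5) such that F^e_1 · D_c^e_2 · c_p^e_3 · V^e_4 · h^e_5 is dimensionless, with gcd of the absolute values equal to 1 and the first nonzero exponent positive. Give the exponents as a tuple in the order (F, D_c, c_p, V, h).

M: e_1·(1) + e_2·(0) + e_3·(0) + e_4·(0) + e_5·(1) = 0
L: e_1·(1) + e_2·(2) + e_3·(2) + e_4·(3) + e_5·(0) = 0
T: e_1·(-2) + e_2·(-1) + e_3·(-2) + e_4·(0) + e_5·(-3) = 0
Θ: e_1·(0) + e_2·(0) + e_3·(-1) + e_4·(0) + e_5·(-1) = 0
Solving this homogeneous linear system for the smallest-integer solution (first nonzero entry positive) gives (3, -3, 3, -1, -3).

(3, -3, 3, -1, -3)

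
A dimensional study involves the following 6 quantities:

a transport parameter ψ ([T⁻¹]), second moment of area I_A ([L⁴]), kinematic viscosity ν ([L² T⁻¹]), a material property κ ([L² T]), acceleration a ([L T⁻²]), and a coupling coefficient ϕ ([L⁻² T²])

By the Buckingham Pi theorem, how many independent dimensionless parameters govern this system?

4

There are 6 variables and 2 base dimensions (L, T).
The dimension matrix has rank 2.
Independent dimensionless groups: 6 − 2 = 4.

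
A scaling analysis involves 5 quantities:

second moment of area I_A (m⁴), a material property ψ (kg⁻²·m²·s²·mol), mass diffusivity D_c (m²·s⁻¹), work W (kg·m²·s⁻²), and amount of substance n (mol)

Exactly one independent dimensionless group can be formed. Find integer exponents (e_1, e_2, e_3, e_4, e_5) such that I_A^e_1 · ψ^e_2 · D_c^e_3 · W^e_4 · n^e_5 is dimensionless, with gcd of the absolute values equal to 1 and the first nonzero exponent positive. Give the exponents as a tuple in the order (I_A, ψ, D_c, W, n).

(1, -2, 4, -4, 2)

M: e_1·(0) + e_2·(-2) + e_3·(0) + e_4·(1) + e_5·(0) = 0
L: e_1·(4) + e_2·(2) + e_3·(2) + e_4·(2) + e_5·(0) = 0
T: e_1·(0) + e_2·(2) + e_3·(-1) + e_4·(-2) + e_5·(0) = 0
N: e_1·(0) + e_2·(1) + e_3·(0) + e_4·(0) + e_5·(1) = 0
Solving this homogeneous linear system for the smallest-integer solution (first nonzero entry positive) gives (1, -2, 4, -4, 2).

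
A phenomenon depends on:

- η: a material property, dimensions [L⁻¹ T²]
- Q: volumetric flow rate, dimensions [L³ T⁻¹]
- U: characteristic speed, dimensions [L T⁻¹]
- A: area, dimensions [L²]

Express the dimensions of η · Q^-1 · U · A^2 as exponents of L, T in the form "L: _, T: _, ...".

Collect each base-dimension exponent across the product:
  L: (-1) − (3) + (1) + 2·(2) = 1
  T: (2) − (-1) + (-1) + 2·(0) = 2
So the dimensions are [L T²].

L: 1, T: 2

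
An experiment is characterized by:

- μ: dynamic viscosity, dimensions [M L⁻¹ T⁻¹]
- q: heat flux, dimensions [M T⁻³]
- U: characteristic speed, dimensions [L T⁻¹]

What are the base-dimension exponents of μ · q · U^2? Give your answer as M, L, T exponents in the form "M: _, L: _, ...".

Collect each base-dimension exponent across the product:
  M: (1) + (1) + 2·(0) = 2
  L: (-1) + (0) + 2·(1) = 1
  T: (-1) + (-3) + 2·(-1) = -6
So the dimensions are [M² L T⁻⁶].

M: 2, L: 1, T: -6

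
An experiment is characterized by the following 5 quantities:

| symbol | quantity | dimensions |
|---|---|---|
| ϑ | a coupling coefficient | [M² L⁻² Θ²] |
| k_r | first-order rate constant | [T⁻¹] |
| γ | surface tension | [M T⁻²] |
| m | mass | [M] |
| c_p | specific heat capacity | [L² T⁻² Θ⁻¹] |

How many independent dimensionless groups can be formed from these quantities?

1

There are 5 variables and 4 base dimensions (M, L, T, Θ).
The dimension matrix has rank 4.
Independent dimensionless groups: 5 − 4 = 1.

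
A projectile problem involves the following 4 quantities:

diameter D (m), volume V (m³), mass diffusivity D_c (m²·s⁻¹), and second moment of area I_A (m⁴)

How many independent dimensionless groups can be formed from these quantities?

There are 4 variables and 2 base dimensions (L, T).
The dimension matrix has rank 2.
Independent dimensionless groups: 4 − 2 = 2.

2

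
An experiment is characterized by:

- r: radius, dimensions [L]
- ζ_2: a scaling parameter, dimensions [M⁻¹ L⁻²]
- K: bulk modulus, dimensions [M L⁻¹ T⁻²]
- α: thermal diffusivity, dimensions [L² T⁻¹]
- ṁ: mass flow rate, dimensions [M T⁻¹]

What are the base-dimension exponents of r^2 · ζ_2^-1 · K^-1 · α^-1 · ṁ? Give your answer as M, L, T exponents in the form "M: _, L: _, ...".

M: 1, L: 3, T: 2

Collect each base-dimension exponent across the product:
  M: 2·(0) − (-1) − (1) − (0) + (1) = 1
  L: 2·(1) − (-2) − (-1) − (2) + (0) = 3
  T: 2·(0) − (0) − (-2) − (-1) + (-1) = 2
So the dimensions are [M L³ T²].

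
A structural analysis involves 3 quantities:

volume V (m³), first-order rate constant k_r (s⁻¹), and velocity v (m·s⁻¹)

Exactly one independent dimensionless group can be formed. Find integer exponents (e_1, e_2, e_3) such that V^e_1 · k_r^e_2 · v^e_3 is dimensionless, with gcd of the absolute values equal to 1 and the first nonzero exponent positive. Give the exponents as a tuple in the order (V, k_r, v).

(1, 3, -3)

L: e_1·(3) + e_2·(0) + e_3·(1) = 0
T: e_1·(0) + e_2·(-1) + e_3·(-1) = 0
Solving this homogeneous linear system for the smallest-integer solution (first nonzero entry positive) gives (1, 3, -3).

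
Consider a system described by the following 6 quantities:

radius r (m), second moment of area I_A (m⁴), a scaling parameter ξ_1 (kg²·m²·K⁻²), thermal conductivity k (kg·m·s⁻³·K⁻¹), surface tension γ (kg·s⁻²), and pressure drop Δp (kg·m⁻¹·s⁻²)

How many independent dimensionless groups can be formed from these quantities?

There are 6 variables and 4 base dimensions (M, L, T, Θ).
The dimension matrix has rank 4.
Independent dimensionless groups: 6 − 4 = 2.

2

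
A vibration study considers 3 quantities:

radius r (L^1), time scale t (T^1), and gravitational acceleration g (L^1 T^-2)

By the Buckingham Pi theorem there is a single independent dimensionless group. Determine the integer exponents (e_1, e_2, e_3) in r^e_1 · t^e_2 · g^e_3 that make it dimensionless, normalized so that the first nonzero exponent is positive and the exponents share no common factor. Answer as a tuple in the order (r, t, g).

(1, -2, -1)

L: e_1·(1) + e_2·(0) + e_3·(1) = 0
T: e_1·(0) + e_2·(1) + e_3·(-2) = 0
Solving this homogeneous linear system for the smallest-integer solution (first nonzero entry positive) gives (1, -2, -1).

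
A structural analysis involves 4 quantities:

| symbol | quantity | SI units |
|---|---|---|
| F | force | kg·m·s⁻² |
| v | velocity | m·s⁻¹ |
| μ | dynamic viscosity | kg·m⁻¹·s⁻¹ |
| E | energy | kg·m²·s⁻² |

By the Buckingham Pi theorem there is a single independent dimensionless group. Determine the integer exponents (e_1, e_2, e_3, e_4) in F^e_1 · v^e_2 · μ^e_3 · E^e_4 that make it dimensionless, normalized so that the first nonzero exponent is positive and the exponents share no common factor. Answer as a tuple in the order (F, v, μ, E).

(2, -1, -1, -1)

M: e_1·(1) + e_2·(0) + e_3·(1) + e_4·(1) = 0
L: e_1·(1) + e_2·(1) + e_3·(-1) + e_4·(2) = 0
T: e_1·(-2) + e_2·(-1) + e_3·(-1) + e_4·(-2) = 0
Solving this homogeneous linear system for the smallest-integer solution (first nonzero entry positive) gives (2, -1, -1, -1).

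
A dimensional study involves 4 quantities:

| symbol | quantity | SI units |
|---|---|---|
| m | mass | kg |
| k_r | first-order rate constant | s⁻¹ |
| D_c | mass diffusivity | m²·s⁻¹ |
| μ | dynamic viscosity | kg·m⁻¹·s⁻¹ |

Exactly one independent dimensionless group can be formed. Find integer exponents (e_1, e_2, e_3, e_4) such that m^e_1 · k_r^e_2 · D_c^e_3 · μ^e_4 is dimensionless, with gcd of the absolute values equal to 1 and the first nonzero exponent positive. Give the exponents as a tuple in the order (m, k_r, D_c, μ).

M: e_1·(1) + e_2·(0) + e_3·(0) + e_4·(1) = 0
L: e_1·(0) + e_2·(0) + e_3·(2) + e_4·(-1) = 0
T: e_1·(0) + e_2·(-1) + e_3·(-1) + e_4·(-1) = 0
Solving this homogeneous linear system for the smallest-integer solution (first nonzero entry positive) gives (2, 3, -1, -2).

(2, 3, -1, -2)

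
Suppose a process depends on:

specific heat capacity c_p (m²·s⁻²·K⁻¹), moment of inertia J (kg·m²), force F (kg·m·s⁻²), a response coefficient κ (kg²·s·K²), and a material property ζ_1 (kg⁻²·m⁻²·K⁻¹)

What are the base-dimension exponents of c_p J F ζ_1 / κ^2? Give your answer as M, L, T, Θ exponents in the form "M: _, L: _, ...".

M: -4, L: 3, T: -6, Θ: -6

Collect each base-dimension exponent across the product:
  M: (0) + (1) + (1) − 2·(2) + (-2) = -4
  L: (2) + (2) + (1) − 2·(0) + (-2) = 3
  T: (-2) + (0) + (-2) − 2·(1) + (0) = -6
  Θ: (-1) + (0) + (0) − 2·(2) + (-1) = -6
So the dimensions are [M⁻⁴ L³ T⁻⁶ Θ⁻⁶].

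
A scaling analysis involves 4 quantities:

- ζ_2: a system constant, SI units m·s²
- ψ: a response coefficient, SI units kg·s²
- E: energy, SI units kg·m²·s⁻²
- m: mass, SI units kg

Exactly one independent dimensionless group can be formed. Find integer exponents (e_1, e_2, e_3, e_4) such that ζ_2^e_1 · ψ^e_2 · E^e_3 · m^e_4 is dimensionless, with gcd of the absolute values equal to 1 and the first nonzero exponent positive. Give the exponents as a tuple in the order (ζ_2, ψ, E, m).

(2, -3, -1, 4)

M: e_1·(0) + e_2·(1) + e_3·(1) + e_4·(1) = 0
L: e_1·(1) + e_2·(0) + e_3·(2) + e_4·(0) = 0
T: e_1·(2) + e_2·(2) + e_3·(-2) + e_4·(0) = 0
Solving this homogeneous linear system for the smallest-integer solution (first nonzero entry positive) gives (2, -3, -1, 4).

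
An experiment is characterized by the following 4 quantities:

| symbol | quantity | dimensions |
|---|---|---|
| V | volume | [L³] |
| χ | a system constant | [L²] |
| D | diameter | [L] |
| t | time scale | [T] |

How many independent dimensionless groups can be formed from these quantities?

There are 4 variables and 2 base dimensions (L, T).
The dimension matrix has rank 2.
Independent dimensionless groups: 4 − 2 = 2.

2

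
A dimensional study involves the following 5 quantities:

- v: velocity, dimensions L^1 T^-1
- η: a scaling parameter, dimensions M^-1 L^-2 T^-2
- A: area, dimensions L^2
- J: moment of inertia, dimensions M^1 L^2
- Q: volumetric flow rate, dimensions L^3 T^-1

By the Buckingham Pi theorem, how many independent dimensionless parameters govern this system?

2

There are 5 variables and 3 base dimensions (M, L, T).
The dimension matrix has rank 3.
Independent dimensionless groups: 5 − 3 = 2.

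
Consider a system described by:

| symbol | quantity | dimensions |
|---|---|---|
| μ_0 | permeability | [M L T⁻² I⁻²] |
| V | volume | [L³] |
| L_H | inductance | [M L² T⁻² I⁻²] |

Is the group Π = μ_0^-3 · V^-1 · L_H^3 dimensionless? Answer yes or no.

yes

Sum the exponent of each base dimension across the product:
  M: −3·[μ_0]_M − [V]_M + 3·[L_H]_M = −3·(1) − (0) + 3·(1) = 0
  L: −3·[μ_0]_L − [V]_L + 3·[L_H]_L = −3·(1) − (3) + 3·(2) = 0
  T: −3·[μ_0]_T − [V]_T + 3·[L_H]_T = −3·(-2) − (0) + 3·(-2) = 0
  I: −3·[μ_0]_I − [V]_I + 3·[L_H]_I = −3·(-2) − (0) + 3·(-2) = 0
All base exponents vanish — dimensionless.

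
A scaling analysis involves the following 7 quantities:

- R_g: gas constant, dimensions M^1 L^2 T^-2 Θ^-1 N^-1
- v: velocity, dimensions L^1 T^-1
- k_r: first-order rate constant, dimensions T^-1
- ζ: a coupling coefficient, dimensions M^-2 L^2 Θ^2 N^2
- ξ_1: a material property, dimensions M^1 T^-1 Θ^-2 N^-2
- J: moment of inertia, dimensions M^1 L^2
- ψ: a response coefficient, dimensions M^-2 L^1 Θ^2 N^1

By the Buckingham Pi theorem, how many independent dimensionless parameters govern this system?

2

There are 7 variables and 5 base dimensions (M, L, T, Θ, N).
The dimension matrix has rank 5.
Independent dimensionless groups: 7 − 5 = 2.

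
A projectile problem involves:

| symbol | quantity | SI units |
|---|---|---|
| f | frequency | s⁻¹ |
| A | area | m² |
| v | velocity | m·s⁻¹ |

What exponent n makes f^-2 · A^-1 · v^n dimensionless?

Balance the L exponent: (1)·n from v, plus −2·(0) − (2) = -2 from the rest, must sum to zero.
n − 2 = 0, so n = 2.

2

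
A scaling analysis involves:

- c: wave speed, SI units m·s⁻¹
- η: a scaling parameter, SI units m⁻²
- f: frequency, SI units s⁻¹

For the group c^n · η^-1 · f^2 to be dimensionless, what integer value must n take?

Balance the L exponent: (1)·n from c, plus −(-2) + 2·(0) = 2 from the rest, must sum to zero.
n + 2 = 0, so n = -2.

-2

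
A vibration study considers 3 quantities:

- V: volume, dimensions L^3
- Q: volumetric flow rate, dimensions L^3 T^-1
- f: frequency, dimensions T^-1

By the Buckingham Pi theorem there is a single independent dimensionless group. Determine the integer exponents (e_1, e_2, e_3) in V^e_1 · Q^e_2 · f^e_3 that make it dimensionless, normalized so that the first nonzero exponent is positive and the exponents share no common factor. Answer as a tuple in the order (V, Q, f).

L: e_1·(3) + e_2·(3) + e_3·(0) = 0
T: e_1·(0) + e_2·(-1) + e_3·(-1) = 0
Solving this homogeneous linear system for the smallest-integer solution (first nonzero entry positive) gives (1, -1, 1).

(1, -1, 1)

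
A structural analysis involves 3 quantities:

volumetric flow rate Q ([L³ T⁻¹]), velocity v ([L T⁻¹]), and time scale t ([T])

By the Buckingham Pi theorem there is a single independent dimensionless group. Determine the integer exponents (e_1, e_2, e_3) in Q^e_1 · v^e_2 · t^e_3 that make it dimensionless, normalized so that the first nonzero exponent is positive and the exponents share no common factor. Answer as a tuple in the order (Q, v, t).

(1, -3, -2)

L: e_1·(3) + e_2·(1) + e_3·(0) = 0
T: e_1·(-1) + e_2·(-1) + e_3·(1) = 0
Solving this homogeneous linear system for the smallest-integer solution (first nonzero entry positive) gives (1, -3, -2).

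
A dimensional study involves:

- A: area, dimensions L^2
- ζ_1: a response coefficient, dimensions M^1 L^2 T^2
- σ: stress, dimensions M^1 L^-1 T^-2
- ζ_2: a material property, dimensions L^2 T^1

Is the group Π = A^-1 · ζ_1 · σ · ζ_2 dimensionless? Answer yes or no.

no

Sum the exponent of each base dimension across the product:
  M: −[A]_M + [ζ_1]_M + [σ]_M + [ζ_2]_M = −(0) + (1) + (1) + (0) = 2
  L: −[A]_L + [ζ_1]_L + [σ]_L + [ζ_2]_L = −(2) + (2) + (-1) + (2) = 1
  T: −[A]_T + [ζ_1]_T + [σ]_T + [ζ_2]_T = −(0) + (2) + (-2) + (1) = 1
Net dimensions [M² L T] ≠ [1] — not dimensionless.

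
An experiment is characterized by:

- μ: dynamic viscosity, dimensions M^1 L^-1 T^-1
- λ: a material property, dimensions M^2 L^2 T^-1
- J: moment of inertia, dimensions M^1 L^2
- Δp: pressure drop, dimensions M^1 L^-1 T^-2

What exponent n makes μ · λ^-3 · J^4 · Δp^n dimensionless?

1

Balance the M exponent: (1)·n from Δp, plus (1) − 3·(2) + 4·(1) = -1 from the rest, must sum to zero.
n − 1 = 0, so n = 1.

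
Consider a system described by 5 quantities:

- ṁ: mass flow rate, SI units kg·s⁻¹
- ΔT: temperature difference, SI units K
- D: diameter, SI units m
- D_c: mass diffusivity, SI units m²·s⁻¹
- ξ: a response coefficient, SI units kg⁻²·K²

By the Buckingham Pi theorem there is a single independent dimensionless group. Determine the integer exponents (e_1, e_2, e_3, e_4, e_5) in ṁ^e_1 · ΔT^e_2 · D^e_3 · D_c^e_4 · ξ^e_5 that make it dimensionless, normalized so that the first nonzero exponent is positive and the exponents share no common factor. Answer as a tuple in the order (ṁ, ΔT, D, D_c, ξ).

M: e_1·(1) + e_2·(0) + e_3·(0) + e_4·(0) + e_5·(-2) = 0
L: e_1·(0) + e_2·(0) + e_3·(1) + e_4·(2) + e_5·(0) = 0
T: e_1·(-1) + e_2·(0) + e_3·(0) + e_4·(-1) + e_5·(0) = 0
Θ: e_1·(0) + e_2·(1) + e_3·(0) + e_4·(0) + e_5·(2) = 0
Solving this homogeneous linear system for the smallest-integer solution (first nonzero entry positive) gives (2, -2, 4, -2, 1).

(2, -2, 4, -2, 1)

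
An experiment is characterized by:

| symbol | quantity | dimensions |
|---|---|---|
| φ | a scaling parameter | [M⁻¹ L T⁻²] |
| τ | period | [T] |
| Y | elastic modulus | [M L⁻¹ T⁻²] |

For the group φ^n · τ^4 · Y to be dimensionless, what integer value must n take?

1

Balance the M exponent: (-1)·n from φ, plus 4·(0) + (1) = 1 from the rest, must sum to zero.
−n + 1 = 0, so n = 1.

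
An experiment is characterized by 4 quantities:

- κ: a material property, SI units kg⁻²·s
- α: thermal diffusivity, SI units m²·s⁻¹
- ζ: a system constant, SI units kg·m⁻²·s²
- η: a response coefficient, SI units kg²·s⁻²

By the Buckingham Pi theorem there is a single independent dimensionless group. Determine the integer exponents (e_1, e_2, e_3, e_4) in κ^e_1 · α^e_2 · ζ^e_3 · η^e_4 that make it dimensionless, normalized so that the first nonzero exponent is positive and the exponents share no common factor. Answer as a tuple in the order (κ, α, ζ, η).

(4, 2, 2, 3)

M: e_1·(-2) + e_2·(0) + e_3·(1) + e_4·(2) = 0
L: e_1·(0) + e_2·(2) + e_3·(-2) + e_4·(0) = 0
T: e_1·(1) + e_2·(-1) + e_3·(2) + e_4·(-2) = 0
Solving this homogeneous linear system for the smallest-integer solution (first nonzero entry positive) gives (4, 2, 2, 3).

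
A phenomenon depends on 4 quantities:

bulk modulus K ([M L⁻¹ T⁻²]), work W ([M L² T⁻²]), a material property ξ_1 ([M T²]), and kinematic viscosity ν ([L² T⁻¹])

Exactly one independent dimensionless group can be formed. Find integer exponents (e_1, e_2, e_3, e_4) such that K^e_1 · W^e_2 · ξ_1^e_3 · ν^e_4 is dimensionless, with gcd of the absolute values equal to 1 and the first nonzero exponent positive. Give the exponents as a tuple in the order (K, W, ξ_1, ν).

(2, -3, 1, 4)

M: e_1·(1) + e_2·(1) + e_3·(1) + e_4·(0) = 0
L: e_1·(-1) + e_2·(2) + e_3·(0) + e_4·(2) = 0
T: e_1·(-2) + e_2·(-2) + e_3·(2) + e_4·(-1) = 0
Solving this homogeneous linear system for the smallest-integer solution (first nonzero entry positive) gives (2, -3, 1, 4).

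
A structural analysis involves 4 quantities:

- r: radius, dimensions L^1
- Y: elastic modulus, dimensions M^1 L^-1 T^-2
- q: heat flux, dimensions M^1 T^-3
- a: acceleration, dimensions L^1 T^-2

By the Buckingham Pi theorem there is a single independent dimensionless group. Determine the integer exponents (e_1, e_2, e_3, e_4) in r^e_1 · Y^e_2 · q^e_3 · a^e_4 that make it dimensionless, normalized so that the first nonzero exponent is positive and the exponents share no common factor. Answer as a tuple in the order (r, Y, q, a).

(1, 2, -2, 1)

M: e_1·(0) + e_2·(1) + e_3·(1) + e_4·(0) = 0
L: e_1·(1) + e_2·(-1) + e_3·(0) + e_4·(1) = 0
T: e_1·(0) + e_2·(-2) + e_3·(-3) + e_4·(-2) = 0
Solving this homogeneous linear system for the smallest-integer solution (first nonzero entry positive) gives (1, 2, -2, 1).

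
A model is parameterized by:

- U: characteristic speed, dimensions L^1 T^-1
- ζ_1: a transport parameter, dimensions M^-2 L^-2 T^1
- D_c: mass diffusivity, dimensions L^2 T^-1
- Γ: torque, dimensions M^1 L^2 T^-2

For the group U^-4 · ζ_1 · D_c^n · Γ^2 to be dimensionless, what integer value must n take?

1

Balance the L exponent: (2)·n from D_c, plus −4·(1) + (-2) + 2·(2) = -2 from the rest, must sum to zero.
2n − 2 = 0, so n = 1.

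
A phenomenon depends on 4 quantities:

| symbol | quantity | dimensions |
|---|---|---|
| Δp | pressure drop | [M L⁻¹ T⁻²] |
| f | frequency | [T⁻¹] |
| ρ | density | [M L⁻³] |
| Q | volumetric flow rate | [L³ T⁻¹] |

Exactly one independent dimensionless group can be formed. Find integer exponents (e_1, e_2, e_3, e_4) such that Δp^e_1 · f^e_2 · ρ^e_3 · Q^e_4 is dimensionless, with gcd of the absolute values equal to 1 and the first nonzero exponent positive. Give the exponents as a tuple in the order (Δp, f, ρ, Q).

M: e_1·(1) + e_2·(0) + e_3·(1) + e_4·(0) = 0
L: e_1·(-1) + e_2·(0) + e_3·(-3) + e_4·(3) = 0
T: e_1·(-2) + e_2·(-1) + e_3·(0) + e_4·(-1) = 0
Solving this homogeneous linear system for the smallest-integer solution (first nonzero entry positive) gives (3, -4, -3, -2).

(3, -4, -3, -2)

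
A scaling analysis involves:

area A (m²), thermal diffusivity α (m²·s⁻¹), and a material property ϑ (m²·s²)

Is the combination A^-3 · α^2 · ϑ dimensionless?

yes

Sum the exponent of each base dimension across the product:
  L: −3·[A]_L + 2·[α]_L + [ϑ]_L = −3·(2) + 2·(2) + (2) = 0
  T: −3·[A]_T + 2·[α]_T + [ϑ]_T = −3·(0) + 2·(-1) + (2) = 0
All base exponents vanish — dimensionless.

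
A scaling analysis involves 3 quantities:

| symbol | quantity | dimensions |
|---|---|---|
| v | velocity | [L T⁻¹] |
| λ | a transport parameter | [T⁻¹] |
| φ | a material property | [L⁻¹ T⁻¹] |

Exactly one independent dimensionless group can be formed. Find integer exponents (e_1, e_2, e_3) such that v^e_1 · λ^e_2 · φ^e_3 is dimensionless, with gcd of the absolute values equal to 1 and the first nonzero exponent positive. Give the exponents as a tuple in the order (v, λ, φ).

(1, -2, 1)

L: e_1·(1) + e_2·(0) + e_3·(-1) = 0
T: e_1·(-1) + e_2·(-1) + e_3·(-1) = 0
Solving this homogeneous linear system for the smallest-integer solution (first nonzero entry positive) gives (1, -2, 1).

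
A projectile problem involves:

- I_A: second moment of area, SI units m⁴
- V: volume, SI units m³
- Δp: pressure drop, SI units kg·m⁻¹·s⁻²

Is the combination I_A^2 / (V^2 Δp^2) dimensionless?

Sum the exponent of each base dimension across the product:
  M: 2·[I_A]_M − 2·[V]_M − 2·[Δp]_M = 2·(0) − 2·(0) − 2·(1) = -2
  L: 2·[I_A]_L − 2·[V]_L − 2·[Δp]_L = 2·(4) − 2·(3) − 2·(-1) = 4
  T: 2·[I_A]_T − 2·[V]_T − 2·[Δp]_T = 2·(0) − 2·(0) − 2·(-2) = 4
Net dimensions [M⁻² L⁴ T⁴] ≠ [1] — not dimensionless.

no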